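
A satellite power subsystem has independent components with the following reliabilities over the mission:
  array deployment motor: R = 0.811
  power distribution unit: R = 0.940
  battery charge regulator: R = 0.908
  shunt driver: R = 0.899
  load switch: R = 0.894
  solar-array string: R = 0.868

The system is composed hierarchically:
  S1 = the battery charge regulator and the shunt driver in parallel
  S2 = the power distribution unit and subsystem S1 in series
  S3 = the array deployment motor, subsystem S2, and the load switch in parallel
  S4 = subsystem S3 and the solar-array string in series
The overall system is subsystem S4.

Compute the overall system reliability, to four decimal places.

0.8668

Parallel (battery charge regulator and shunt driver): 1 − (1 − 0.908000)(1 − 0.899000) = 0.990708
Series (power distribution unit and [0.990708]): 0.940000 × 0.990708 = 0.931266
Parallel (array deployment motor, [0.931266], and load switch): 1 − (1 − 0.811000)(1 − 0.931266)(1 − 0.894000) = 0.998623
Series ([0.998623] and solar-array string): 0.998623 × 0.868000 = 0.8668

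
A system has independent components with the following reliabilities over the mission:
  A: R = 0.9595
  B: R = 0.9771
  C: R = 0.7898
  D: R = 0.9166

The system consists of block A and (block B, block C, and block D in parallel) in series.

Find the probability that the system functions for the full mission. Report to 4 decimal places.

Parallel (B, C, and D): 1 − (1 − 0.977100)(1 − 0.789800)(1 − 0.916600) = 0.999599
Series (A and [0.999599]): 0.959500 × 0.999599 = 0.9591

0.9591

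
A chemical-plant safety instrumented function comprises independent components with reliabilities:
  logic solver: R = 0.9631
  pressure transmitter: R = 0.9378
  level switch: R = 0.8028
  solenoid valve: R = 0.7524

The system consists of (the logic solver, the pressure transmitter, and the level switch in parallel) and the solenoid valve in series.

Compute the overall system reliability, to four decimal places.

Parallel (logic solver, pressure transmitter, and level switch): 1 − (1 − 0.963100)(1 − 0.937800)(1 − 0.802800) = 0.999547
Series ([0.999547] and solenoid valve): 0.999547 × 0.752400 = 0.7521

0.7521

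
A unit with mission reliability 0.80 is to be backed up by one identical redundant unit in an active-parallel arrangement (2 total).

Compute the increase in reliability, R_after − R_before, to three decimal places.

0.160

R_before = 0.80
R_after = 1 − (1 − 0.80)^2 = 0.960
ΔR = 0.960 − 0.80 = 0.160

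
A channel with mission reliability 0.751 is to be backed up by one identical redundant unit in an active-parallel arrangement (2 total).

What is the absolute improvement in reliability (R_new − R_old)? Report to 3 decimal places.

0.187

R_before = 0.751
R_after = 1 − (1 − 0.751)^2 = 0.938
ΔR = 0.938 − 0.751 = 0.187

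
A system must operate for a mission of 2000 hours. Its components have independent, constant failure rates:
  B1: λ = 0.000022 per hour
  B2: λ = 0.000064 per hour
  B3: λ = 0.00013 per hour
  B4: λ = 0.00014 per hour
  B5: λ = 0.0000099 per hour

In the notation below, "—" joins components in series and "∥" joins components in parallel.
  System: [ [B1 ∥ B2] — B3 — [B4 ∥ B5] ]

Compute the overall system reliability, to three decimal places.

R(B1) = exp(−0.000022 × 2000) = 0.95695
R(B2) = exp(−0.000064 × 2000) = 0.87985
R(B3) = exp(−0.00013 × 2000) = 0.77105
R(B4) = exp(−0.00014 × 2000) = 0.75578
R(B5) = exp(−0.0000099 × 2000) = 0.98039
Parallel (B1 and B2): 1 − (1 − 0.95695)(1 − 0.87985) = 0.99483
Parallel (B4 and B5): 1 − (1 − 0.75578)(1 − 0.98039) = 0.99521
Series ([0.99483], B3, and [0.99521]): 0.99483 × 0.77105 × 0.99521 = 0.763

0.763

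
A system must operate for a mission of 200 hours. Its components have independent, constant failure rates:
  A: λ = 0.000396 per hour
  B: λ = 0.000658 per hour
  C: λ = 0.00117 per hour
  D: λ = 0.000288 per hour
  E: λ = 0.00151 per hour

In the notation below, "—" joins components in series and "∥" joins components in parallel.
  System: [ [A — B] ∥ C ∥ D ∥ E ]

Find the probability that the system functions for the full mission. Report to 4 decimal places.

R(A) = exp(−0.000396 × 200) = 0.923855
R(B) = exp(−0.000658 × 200) = 0.876692
R(C) = exp(−0.00117 × 200) = 0.791362
R(D) = exp(−0.000288 × 200) = 0.944027
R(E) = exp(−0.00151 × 200) = 0.739338
Series (A and B): 0.923855 × 0.876692 = 0.809936
Parallel ([0.809936], C, D, and E): 1 − (1 − 0.809936)(1 − 0.791362)(1 − 0.944027)(1 − 0.739338) = 0.9994

0.9994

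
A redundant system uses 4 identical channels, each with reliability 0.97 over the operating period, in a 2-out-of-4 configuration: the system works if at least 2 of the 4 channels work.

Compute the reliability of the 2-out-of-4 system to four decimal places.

0.9999

R = Σ_{i=2}^{4} C(4,i) p^i (1−p)^{4−i} with p = 0.97
C(4,2)·0.97^2·0.03^2 = 0.005081
C(4,3)·0.97^3·0.03^1 = 0.109521
C(4,4)·0.97^4·0.03^0 = 0.885293
Sum = 0.9999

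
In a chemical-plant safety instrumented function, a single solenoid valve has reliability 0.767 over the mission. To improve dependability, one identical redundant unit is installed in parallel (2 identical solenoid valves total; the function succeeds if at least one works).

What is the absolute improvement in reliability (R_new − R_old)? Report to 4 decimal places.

R_before = 0.767
R_after = 1 − (1 − 0.767)^2 = 0.9457
ΔR = 0.9457 − 0.767 = 0.1787

0.1787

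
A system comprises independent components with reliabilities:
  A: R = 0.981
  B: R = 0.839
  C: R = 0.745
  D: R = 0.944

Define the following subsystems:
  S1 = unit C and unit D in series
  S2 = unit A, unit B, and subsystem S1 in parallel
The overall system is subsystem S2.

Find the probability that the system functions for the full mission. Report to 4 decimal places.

Series (C and D): 0.745000 × 0.944000 = 0.703280
Parallel (A, B, and [0.703280]): 1 − (1 − 0.981000)(1 − 0.839000)(1 − 0.703280) = 0.9991

0.9991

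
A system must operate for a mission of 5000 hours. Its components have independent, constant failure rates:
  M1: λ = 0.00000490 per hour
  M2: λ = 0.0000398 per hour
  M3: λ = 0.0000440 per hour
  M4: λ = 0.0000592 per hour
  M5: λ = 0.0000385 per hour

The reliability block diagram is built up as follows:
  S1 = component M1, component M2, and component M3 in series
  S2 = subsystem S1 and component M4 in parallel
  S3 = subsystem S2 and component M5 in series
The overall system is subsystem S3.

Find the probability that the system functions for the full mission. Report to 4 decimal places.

R(M1) = exp(−0.00000490 × 5000) = 0.975798
R(M2) = exp(−0.0000398 × 5000) = 0.819550
R(M3) = exp(−0.0000440 × 5000) = 0.802519
R(M4) = exp(−0.0000592 × 5000) = 0.743787
R(M5) = exp(−0.0000385 × 5000) = 0.824894
Series (M1, M2, and M3): 0.975798 × 0.819550 × 0.802519 = 0.641787
Parallel ([0.641787] and M4): 1 − (1 − 0.641787)(1 − 0.743787) = 0.908221
Series ([0.908221] and M5): 0.908221 × 0.824894 = 0.7492

0.7492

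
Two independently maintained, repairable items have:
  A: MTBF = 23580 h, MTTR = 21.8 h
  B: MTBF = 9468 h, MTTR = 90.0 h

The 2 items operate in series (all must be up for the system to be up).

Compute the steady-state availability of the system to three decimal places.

A(A) = MTBF/(MTBF+MTTR) = 23580/(23580+21.8) = 0.999076
A(B) = MTBF/(MTBF+MTTR) = 9468/(9468+90.0) = 0.990584
Series availability: 0.999076 × 0.990584 = 0.990

0.990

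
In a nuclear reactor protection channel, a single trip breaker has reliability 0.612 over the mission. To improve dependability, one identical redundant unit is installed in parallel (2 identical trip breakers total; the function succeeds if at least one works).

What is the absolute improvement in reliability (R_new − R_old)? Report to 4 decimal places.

0.2375

R_before = 0.612
R_after = 1 − (1 − 0.612)^2 = 0.8495
ΔR = 0.8495 − 0.612 = 0.2375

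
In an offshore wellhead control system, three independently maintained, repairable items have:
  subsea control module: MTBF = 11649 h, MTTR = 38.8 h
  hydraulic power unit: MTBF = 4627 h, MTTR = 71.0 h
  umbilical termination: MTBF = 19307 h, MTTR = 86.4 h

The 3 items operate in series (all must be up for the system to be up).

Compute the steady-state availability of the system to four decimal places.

0.9772

A(subsea control module) = MTBF/(MTBF+MTTR) = 11649/(11649+38.8) = 0.996680
A(hydraulic power unit) = MTBF/(MTBF+MTTR) = 4627/(4627+71.0) = 0.984887
A(umbilical termination) = MTBF/(MTBF+MTTR) = 19307/(19307+86.4) = 0.995545
Series availability: 0.996680 × 0.984887 × 0.995545 = 0.9772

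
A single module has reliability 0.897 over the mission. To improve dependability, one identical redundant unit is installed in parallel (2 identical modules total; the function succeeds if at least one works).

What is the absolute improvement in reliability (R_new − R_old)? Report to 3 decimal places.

0.092

R_before = 0.897
R_after = 1 − (1 − 0.897)^2 = 0.989
ΔR = 0.989 − 0.897 = 0.092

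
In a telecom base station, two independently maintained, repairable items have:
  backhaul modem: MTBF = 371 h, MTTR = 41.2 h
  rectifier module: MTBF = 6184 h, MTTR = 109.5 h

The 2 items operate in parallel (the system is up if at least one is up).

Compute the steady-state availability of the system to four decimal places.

0.9983

A(backhaul modem) = MTBF/(MTBF+MTTR) = 371/(371+41.2) = 0.900049
A(rectifier module) = MTBF/(MTBF+MTTR) = 6184/(6184+109.5) = 0.982601
Parallel availability: 1 − (1 − 0.900049)(1 − 0.982601) = 0.9983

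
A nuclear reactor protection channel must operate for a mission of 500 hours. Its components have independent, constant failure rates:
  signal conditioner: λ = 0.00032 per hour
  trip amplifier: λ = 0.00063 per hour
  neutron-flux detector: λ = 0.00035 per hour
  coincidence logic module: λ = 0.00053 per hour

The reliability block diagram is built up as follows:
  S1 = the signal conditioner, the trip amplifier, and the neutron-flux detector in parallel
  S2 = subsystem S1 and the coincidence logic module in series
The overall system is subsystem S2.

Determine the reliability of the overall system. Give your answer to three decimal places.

R(signal conditioner) = exp(−0.00032 × 500) = 0.85214
R(trip amplifier) = exp(−0.00063 × 500) = 0.72979
R(neutron-flux detector) = exp(−0.00035 × 500) = 0.83946
R(coincidence logic module) = exp(−0.00053 × 500) = 0.76721
Parallel (signal conditioner, trip amplifier, and neutron-flux detector): 1 − (1 − 0.85214)(1 − 0.72979)(1 − 0.83946) = 0.99359
Series ([0.99359] and coincidence logic module): 0.99359 × 0.76721 = 0.762

0.762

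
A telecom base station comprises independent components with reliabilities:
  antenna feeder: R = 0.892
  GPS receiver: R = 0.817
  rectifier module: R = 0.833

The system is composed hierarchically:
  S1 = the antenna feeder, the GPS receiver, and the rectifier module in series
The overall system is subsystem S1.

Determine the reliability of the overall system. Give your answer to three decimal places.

0.607

Series (antenna feeder, GPS receiver, and rectifier module): 0.89200 × 0.81700 × 0.83300 = 0.607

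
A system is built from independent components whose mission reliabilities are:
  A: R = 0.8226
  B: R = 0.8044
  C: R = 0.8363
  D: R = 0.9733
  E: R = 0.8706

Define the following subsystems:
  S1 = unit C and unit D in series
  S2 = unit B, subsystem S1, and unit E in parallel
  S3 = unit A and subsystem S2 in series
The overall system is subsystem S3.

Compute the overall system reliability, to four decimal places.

0.8187

Series (C and D): 0.836300 × 0.973300 = 0.813971
Parallel (B, [0.813971], and E): 1 − (1 − 0.804400)(1 − 0.813971)(1 − 0.870600) = 0.995291
Series (A and [0.995291]): 0.822600 × 0.995291 = 0.8187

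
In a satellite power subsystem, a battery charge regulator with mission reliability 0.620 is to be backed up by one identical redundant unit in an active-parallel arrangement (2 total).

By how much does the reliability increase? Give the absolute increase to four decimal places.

R_before = 0.620
R_after = 1 − (1 − 0.620)^2 = 0.8556
ΔR = 0.8556 − 0.620 = 0.2356

0.2356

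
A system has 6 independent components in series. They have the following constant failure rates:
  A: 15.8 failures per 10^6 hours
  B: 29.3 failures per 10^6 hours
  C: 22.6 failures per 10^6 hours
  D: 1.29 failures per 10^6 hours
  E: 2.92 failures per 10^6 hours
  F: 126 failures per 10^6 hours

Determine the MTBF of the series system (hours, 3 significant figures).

Series of exponential components: λ_sys = Σ λ_i
λ_sys = 0.0000158 + 0.0000293 + 0.0000226 + 0.00000129 + 0.00000292 + 0.000126 = 1.9791e-04 /h
MTBF = 1 / λ_sys = 5050 h

5050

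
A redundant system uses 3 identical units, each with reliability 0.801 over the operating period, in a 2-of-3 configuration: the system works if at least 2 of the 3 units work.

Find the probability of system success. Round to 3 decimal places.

0.897

R = Σ_{i=2}^{3} C(3,i) p^i (1−p)^{3−i} with p = 0.801
C(3,2)·0.801^2·0.199^1 = 0.38304
C(3,3)·0.801^3·0.199^0 = 0.51392
Sum = 0.897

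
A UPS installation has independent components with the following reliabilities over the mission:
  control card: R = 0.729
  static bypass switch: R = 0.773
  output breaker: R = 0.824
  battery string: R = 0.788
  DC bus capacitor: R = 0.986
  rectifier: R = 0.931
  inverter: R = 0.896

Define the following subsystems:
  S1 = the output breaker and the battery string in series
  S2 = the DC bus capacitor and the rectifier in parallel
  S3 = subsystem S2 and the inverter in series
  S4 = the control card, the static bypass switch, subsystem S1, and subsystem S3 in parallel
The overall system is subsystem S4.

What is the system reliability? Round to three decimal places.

0.998

Series (output breaker and battery string): 0.82400 × 0.78800 = 0.64931
Parallel (DC bus capacitor and rectifier): 1 − (1 − 0.98600)(1 − 0.93100) = 0.99903
Series ([0.99903] and inverter): 0.99903 × 0.89600 = 0.89513
Parallel (control card, static bypass switch, [0.64931], and [0.89513]): 1 − (1 − 0.72900)(1 − 0.77300)(1 − 0.64931)(1 − 0.89513) = 0.998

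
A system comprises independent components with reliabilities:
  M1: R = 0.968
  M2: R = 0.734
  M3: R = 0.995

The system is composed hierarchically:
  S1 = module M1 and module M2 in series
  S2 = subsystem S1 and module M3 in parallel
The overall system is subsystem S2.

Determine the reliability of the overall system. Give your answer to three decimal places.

Series (M1 and M2): 0.96800 × 0.73400 = 0.71051
Parallel ([0.71051] and M3): 1 − (1 − 0.71051)(1 − 0.99500) = 0.999

0.999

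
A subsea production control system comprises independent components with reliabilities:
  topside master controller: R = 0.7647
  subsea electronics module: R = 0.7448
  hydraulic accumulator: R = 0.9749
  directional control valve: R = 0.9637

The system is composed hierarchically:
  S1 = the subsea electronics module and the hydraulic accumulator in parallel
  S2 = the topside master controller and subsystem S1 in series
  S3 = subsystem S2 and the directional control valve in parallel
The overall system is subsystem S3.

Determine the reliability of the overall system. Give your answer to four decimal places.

Parallel (subsea electronics module and hydraulic accumulator): 1 − (1 − 0.744800)(1 − 0.974900) = 0.993594
Series (topside master controller and [0.993594]): 0.764700 × 0.993594 = 0.759801
Parallel ([0.759801] and directional control valve): 1 − (1 − 0.759801)(1 − 0.963700) = 0.9913

0.9913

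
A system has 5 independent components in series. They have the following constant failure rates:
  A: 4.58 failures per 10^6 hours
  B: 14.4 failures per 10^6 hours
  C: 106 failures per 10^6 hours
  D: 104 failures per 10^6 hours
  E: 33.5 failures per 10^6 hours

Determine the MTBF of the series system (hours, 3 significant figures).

Series of exponential components: λ_sys = Σ λ_i
λ_sys = 0.00000458 + 0.0000144 + 0.000106 + 0.000104 + 0.0000335 = 2.6248e-04 /h
MTBF = 1 / λ_sys = 3810 h

3810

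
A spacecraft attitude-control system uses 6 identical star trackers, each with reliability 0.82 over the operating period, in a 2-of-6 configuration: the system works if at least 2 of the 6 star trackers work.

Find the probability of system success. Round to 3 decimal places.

R = Σ_{i=2}^{6} C(6,i) p^i (1−p)^{6−i} with p = 0.82
C(6,2)·0.82^2·0.18^4 = 0.01059
C(6,3)·0.82^3·0.18^3 = 0.06431
C(6,4)·0.82^4·0.18^2 = 0.21973
C(6,5)·0.82^5·0.18^1 = 0.40040
C(6,6)·0.82^6·0.18^0 = 0.30401
Sum = 0.999

0.999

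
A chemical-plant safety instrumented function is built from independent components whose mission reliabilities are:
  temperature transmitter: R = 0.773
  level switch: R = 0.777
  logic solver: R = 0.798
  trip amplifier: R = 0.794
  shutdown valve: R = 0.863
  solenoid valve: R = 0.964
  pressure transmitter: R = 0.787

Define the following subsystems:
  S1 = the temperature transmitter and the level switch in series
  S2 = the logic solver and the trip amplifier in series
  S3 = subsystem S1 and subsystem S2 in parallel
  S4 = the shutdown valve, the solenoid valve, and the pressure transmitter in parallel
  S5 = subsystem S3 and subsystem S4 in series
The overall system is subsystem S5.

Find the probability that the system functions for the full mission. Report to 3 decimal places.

0.853

Series (temperature transmitter and level switch): 0.77300 × 0.77700 = 0.60062
Series (logic solver and trip amplifier): 0.79800 × 0.79400 = 0.63361
Parallel ([0.60062] and [0.63361]): 1 − (1 − 0.60062)(1 − 0.63361) = 0.85367
Parallel (shutdown valve, solenoid valve, and pressure transmitter): 1 − (1 − 0.86300)(1 − 0.96400)(1 − 0.78700) = 0.99895
Series ([0.85367] and [0.99895]): 0.85367 × 0.99895 = 0.853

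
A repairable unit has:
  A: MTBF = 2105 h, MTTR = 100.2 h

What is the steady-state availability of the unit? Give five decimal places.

A(A) = MTBF/(MTBF+MTTR) = 2105/(2105+100.2) = 0.95456

0.95456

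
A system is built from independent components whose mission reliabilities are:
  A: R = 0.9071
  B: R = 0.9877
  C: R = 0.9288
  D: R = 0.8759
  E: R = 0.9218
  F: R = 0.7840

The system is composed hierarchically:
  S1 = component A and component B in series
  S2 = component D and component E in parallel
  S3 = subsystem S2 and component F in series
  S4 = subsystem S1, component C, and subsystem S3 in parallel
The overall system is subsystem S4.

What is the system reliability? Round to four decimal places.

0.9983

Series (A and B): 0.907100 × 0.987700 = 0.895943
Parallel (D and E): 1 − (1 − 0.875900)(1 − 0.921800) = 0.990295
Series ([0.990295] and F): 0.990295 × 0.784000 = 0.776391
Parallel ([0.895943], C, and [0.776391]): 1 − (1 − 0.895943)(1 − 0.928800)(1 − 0.776391) = 0.9983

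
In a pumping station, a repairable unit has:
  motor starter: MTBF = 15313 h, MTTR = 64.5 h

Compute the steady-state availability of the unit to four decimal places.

A(motor starter) = MTBF/(MTBF+MTTR) = 15313/(15313+64.5) = 0.9958

0.9958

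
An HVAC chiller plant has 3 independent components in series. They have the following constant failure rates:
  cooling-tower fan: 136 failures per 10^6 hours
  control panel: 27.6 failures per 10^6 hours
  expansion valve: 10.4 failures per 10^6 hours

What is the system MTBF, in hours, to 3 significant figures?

5750

Series of exponential components: λ_sys = Σ λ_i
λ_sys = 0.000136 + 0.0000276 + 0.0000104 = 1.7400e-04 /h
MTBF = 1 / λ_sys = 5750 h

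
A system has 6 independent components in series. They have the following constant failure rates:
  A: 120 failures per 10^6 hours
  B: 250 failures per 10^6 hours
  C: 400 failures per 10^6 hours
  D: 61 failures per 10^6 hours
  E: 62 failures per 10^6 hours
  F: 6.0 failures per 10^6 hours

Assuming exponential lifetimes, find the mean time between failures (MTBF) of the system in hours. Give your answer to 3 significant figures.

1110

Series of exponential components: λ_sys = Σ λ_i
λ_sys = 0.00012 + 0.00025 + 0.00040 + 0.000061 + 0.000062 + 0.0000060 = 8.9900e-04 /h
MTBF = 1 / λ_sys = 1110 h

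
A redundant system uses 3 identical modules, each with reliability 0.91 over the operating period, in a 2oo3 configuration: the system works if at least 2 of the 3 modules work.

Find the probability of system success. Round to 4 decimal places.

0.9772

R = Σ_{i=2}^{3} C(3,i) p^i (1−p)^{3−i} with p = 0.91
C(3,2)·0.91^2·0.09^1 = 0.223587
C(3,3)·0.91^3·0.09^0 = 0.753571
Sum = 0.9772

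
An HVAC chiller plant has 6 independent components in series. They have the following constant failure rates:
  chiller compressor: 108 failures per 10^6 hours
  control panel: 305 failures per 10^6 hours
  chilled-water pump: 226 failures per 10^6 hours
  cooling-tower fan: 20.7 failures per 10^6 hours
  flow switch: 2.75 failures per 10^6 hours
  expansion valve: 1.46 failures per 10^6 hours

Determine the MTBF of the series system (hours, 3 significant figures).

1510

Series of exponential components: λ_sys = Σ λ_i
λ_sys = 0.000108 + 0.000305 + 0.000226 + 0.0000207 + 0.00000275 + 0.00000146 = 6.6391e-04 /h
MTBF = 1 / λ_sys = 1510 h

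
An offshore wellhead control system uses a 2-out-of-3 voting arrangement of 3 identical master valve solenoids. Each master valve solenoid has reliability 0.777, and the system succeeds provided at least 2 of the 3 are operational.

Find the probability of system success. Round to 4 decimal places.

0.8730

R = Σ_{i=2}^{3} C(3,i) p^i (1−p)^{3−i} with p = 0.777
C(3,2)·0.777^2·0.223^1 = 0.403895
C(3,3)·0.777^3·0.223^0 = 0.469097
Sum = 0.8730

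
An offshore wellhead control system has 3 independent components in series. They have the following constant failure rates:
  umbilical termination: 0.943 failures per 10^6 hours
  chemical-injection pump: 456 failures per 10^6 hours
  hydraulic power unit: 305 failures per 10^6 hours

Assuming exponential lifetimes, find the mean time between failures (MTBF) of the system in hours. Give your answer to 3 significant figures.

1310

Series of exponential components: λ_sys = Σ λ_i
λ_sys = 0.000000943 + 0.000456 + 0.000305 = 7.6194e-04 /h
MTBF = 1 / λ_sys = 1310 h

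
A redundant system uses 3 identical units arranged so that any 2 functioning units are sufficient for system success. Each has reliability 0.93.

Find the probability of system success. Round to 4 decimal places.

0.9860

R = Σ_{i=2}^{3} C(3,i) p^i (1−p)^{3−i} with p = 0.93
C(3,2)·0.93^2·0.07^1 = 0.181629
C(3,3)·0.93^3·0.07^0 = 0.804357
Sum = 0.9860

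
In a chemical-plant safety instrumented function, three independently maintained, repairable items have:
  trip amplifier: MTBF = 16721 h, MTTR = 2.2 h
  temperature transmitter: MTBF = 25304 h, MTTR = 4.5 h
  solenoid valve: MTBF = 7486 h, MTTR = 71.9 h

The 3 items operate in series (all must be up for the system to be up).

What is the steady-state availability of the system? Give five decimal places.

0.99018

A(trip amplifier) = MTBF/(MTBF+MTTR) = 16721/(16721+2.2) = 0.999868
A(temperature transmitter) = MTBF/(MTBF+MTTR) = 25304/(25304+4.5) = 0.999822
A(solenoid valve) = MTBF/(MTBF+MTTR) = 7486/(7486+71.9) = 0.990487
Series availability: 0.999868 × 0.999822 × 0.990487 = 0.99018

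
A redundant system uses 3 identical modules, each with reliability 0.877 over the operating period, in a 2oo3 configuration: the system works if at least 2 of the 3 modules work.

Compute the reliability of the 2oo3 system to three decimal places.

R = Σ_{i=2}^{3} C(3,i) p^i (1−p)^{3−i} with p = 0.877
C(3,2)·0.877^2·0.123^1 = 0.28381
C(3,3)·0.877^3·0.123^0 = 0.67453
Sum = 0.958

0.958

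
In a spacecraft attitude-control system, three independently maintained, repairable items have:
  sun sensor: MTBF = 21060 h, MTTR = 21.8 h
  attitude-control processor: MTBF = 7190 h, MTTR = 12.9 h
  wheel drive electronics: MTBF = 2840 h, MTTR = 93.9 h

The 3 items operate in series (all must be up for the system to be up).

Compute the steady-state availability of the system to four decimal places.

0.9653

A(sun sensor) = MTBF/(MTBF+MTTR) = 21060/(21060+21.8) = 0.998966
A(attitude-control processor) = MTBF/(MTBF+MTTR) = 7190/(7190+12.9) = 0.998209
A(wheel drive electronics) = MTBF/(MTBF+MTTR) = 2840/(2840+93.9) = 0.967995
Series availability: 0.998966 × 0.998209 × 0.967995 = 0.9653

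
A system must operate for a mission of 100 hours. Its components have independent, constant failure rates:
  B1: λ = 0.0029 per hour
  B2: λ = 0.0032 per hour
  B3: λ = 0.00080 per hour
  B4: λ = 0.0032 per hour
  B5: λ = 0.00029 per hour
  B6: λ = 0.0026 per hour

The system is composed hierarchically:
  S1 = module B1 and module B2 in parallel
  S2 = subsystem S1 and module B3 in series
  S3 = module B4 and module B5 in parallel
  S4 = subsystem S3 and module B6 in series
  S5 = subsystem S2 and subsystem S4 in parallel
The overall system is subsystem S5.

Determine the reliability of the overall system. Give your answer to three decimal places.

R(B1) = exp(−0.0029 × 100) = 0.74826
R(B2) = exp(−0.0032 × 100) = 0.72615
R(B3) = exp(−0.00080 × 100) = 0.92312
R(B4) = exp(−0.0032 × 100) = 0.72615
R(B5) = exp(−0.00029 × 100) = 0.97142
R(B6) = exp(−0.0026 × 100) = 0.77105
Parallel (B1 and B2): 1 − (1 − 0.74826)(1 − 0.72615) = 0.93106
Series ([0.93106] and B3): 0.93106 × 0.92312 = 0.85948
Parallel (B4 and B5): 1 − (1 − 0.72615)(1 − 0.97142) = 0.99217
Series ([0.99217] and B6): 0.99217 × 0.77105 = 0.76501
Parallel ([0.85948] and [0.76501]): 1 − (1 − 0.85948)(1 − 0.76501) = 0.967

0.967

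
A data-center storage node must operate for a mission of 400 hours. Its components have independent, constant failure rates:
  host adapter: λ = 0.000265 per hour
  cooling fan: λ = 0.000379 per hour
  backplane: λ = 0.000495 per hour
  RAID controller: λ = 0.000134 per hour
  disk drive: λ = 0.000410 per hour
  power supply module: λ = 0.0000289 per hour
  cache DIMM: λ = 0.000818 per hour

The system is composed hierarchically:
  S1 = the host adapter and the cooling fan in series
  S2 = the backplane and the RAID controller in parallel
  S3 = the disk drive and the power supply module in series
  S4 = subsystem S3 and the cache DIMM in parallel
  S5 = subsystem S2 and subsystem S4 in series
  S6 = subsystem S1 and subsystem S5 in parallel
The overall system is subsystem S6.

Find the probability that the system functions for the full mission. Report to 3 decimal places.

R(host adapter) = exp(−0.000265 × 400) = 0.89942
R(cooling fan) = exp(−0.000379 × 400) = 0.85933
R(backplane) = exp(−0.000495 × 400) = 0.82037
R(RAID controller) = exp(−0.000134 × 400) = 0.94781
R(disk drive) = exp(−0.000410 × 400) = 0.84874
R(power supply module) = exp(−0.0000289 × 400) = 0.98851
R(cache DIMM) = exp(−0.000818 × 400) = 0.72094
Series (host adapter and cooling fan): 0.89942 × 0.85933 = 0.77290
Parallel (backplane and RAID controller): 1 − (1 − 0.82037)(1 − 0.94781) = 0.99063
Series (disk drive and power supply module): 0.84874 × 0.98851 = 0.83899
Parallel ([0.83899] and cache DIMM): 1 − (1 − 0.83899)(1 − 0.72094) = 0.95507
Series ([0.99063] and [0.95507]): 0.99063 × 0.95507 = 0.94612
Parallel ([0.77290] and [0.94612]): 1 − (1 − 0.77290)(1 − 0.94612) = 0.988

0.988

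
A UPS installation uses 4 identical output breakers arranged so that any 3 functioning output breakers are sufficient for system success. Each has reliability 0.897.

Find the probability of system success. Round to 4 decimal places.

0.9448

R = Σ_{i=3}^{4} C(4,i) p^i (1−p)^{4−i} with p = 0.897
C(4,3)·0.897^3·0.103^1 = 0.297355
C(4,4)·0.897^4·0.103^0 = 0.647396
Sum = 0.9448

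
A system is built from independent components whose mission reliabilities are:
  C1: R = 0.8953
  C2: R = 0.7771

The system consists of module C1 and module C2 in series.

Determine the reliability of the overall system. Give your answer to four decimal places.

0.6957

Series (C1 and C2): 0.895300 × 0.777100 = 0.6957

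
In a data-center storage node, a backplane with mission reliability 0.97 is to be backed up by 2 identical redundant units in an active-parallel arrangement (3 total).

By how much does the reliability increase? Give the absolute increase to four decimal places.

0.0300

R_before = 0.97
R_after = 1 − (1 − 0.97)^3 = 1.0000
ΔR = 1.0000 − 0.97 = 0.0300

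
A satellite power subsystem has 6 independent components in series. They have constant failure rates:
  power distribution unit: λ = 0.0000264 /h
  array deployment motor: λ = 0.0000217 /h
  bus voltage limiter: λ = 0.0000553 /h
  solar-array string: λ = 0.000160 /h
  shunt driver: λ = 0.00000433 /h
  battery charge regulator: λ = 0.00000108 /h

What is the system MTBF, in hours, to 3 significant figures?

3720

Series of exponential components: λ_sys = Σ λ_i
λ_sys = 0.0000264 + 0.0000217 + 0.0000553 + 0.000160 + 0.00000433 + 0.00000108 = 2.6881e-04 /h
MTBF = 1 / λ_sys = 3720 h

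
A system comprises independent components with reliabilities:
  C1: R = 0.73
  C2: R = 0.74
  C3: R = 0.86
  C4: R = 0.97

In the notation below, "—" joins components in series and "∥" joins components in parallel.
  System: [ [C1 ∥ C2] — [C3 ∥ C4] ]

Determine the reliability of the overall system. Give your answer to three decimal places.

0.926

Parallel (C1 and C2): 1 − (1 − 0.73000)(1 − 0.74000) = 0.92980
Parallel (C3 and C4): 1 − (1 − 0.86000)(1 − 0.97000) = 0.99580
Series ([0.92980] and [0.99580]): 0.92980 × 0.99580 = 0.926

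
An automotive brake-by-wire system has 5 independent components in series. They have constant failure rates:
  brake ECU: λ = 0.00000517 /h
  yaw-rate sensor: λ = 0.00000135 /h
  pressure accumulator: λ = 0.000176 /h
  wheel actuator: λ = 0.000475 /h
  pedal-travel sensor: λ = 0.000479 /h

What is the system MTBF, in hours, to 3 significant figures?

880

Series of exponential components: λ_sys = Σ λ_i
λ_sys = 0.00000517 + 0.00000135 + 0.000176 + 0.000475 + 0.000479 = 1.1365e-03 /h
MTBF = 1 / λ_sys = 880 h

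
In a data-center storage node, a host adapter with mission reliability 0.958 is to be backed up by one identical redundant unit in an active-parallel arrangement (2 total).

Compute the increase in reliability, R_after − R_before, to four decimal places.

R_before = 0.958
R_after = 1 − (1 − 0.958)^2 = 0.9982
ΔR = 0.9982 − 0.958 = 0.0402

0.0402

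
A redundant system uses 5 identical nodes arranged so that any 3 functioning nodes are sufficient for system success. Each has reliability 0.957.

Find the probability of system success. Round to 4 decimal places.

R = Σ_{i=3}^{5} C(5,i) p^i (1−p)^{5−i} with p = 0.957
C(5,3)·0.957^3·0.043^2 = 0.016206
C(5,4)·0.957^4·0.043^1 = 0.180338
C(5,5)·0.957^5·0.043^0 = 0.802712
Sum = 0.9993

0.9993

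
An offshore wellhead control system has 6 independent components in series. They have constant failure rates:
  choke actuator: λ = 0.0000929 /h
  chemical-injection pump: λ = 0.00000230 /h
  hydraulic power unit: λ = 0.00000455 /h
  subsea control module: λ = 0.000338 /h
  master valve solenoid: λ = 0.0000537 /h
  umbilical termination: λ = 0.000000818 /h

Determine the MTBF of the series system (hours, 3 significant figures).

Series of exponential components: λ_sys = Σ λ_i
λ_sys = 0.0000929 + 0.00000230 + 0.00000455 + 0.000338 + 0.0000537 + 0.000000818 = 4.9227e-04 /h
MTBF = 1 / λ_sys = 2030 h

2030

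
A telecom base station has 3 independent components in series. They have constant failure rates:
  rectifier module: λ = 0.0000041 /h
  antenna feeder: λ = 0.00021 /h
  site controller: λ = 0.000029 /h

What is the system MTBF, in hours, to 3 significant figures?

4110

Series of exponential components: λ_sys = Σ λ_i
λ_sys = 0.0000041 + 0.00021 + 0.000029 = 2.4310e-04 /h
MTBF = 1 / λ_sys = 4110 h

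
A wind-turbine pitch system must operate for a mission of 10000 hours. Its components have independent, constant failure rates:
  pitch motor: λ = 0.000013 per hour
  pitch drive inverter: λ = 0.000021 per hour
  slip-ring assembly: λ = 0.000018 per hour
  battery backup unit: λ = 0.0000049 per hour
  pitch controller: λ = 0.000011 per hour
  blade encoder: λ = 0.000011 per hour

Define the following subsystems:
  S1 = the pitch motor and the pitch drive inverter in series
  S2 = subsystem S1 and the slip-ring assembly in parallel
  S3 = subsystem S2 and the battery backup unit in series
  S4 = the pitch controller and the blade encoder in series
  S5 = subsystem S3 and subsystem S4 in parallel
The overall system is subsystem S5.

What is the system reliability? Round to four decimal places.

R(pitch motor) = exp(−0.000013 × 10000) = 0.878095
R(pitch drive inverter) = exp(−0.000021 × 10000) = 0.810584
R(slip-ring assembly) = exp(−0.000018 × 10000) = 0.835270
R(battery backup unit) = exp(−0.0000049 × 10000) = 0.952181
R(pitch controller) = exp(−0.000011 × 10000) = 0.895834
R(blade encoder) = exp(−0.000011 × 10000) = 0.895834
Series (pitch motor and pitch drive inverter): 0.878095 × 0.810584 = 0.711770
Parallel ([0.711770] and slip-ring assembly): 1 − (1 − 0.711770)(1 − 0.835270) = 0.952520
Series ([0.952520] and battery backup unit): 0.952520 × 0.952181 = 0.906971
Series (pitch controller and blade encoder): 0.895834 × 0.895834 = 0.802519
Parallel ([0.906971] and [0.802519]): 1 − (1 − 0.906971)(1 − 0.802519) = 0.9816

0.9816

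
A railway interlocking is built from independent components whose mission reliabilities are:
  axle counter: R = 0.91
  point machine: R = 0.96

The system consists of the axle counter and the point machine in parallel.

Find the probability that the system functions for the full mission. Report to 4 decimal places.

Parallel (axle counter and point machine): 1 − (1 − 0.910000)(1 − 0.960000) = 0.9964

0.9964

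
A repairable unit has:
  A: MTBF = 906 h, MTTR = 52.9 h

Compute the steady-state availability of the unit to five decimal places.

0.94483

A(A) = MTBF/(MTBF+MTTR) = 906/(906+52.9) = 0.94483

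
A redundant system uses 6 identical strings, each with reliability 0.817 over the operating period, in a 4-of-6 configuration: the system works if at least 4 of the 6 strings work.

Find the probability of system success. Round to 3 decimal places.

R = Σ_{i=4}^{6} C(6,i) p^i (1−p)^{6−i} with p = 0.817
C(6,4)·0.817^4·0.183^2 = 0.22381
C(6,5)·0.817^5·0.183^1 = 0.39968
C(6,6)·0.817^6·0.183^0 = 0.29739
Sum = 0.921

0.921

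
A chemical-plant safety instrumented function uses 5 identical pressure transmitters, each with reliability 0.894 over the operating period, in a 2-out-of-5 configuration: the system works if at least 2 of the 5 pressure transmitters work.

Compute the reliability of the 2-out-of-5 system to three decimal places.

0.999

R = Σ_{i=2}^{5} C(5,i) p^i (1−p)^{5−i} with p = 0.894
C(5,2)·0.894^2·0.106^3 = 0.00952
C(5,3)·0.894^3·0.106^2 = 0.08028
C(5,4)·0.894^4·0.106^1 = 0.33855
C(5,5)·0.894^5·0.106^0 = 0.57107
Sum = 0.999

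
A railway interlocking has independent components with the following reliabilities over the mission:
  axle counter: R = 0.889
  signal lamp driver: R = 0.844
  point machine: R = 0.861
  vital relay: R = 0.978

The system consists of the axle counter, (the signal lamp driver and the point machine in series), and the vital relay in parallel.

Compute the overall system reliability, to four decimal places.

0.9993

Series (signal lamp driver and point machine): 0.844000 × 0.861000 = 0.726684
Parallel (axle counter, [0.726684], and vital relay): 1 − (1 − 0.889000)(1 − 0.726684)(1 − 0.978000) = 0.9993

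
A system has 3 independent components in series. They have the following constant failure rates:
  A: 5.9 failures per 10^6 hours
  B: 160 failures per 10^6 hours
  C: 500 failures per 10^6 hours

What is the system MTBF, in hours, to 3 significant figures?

1500

Series of exponential components: λ_sys = Σ λ_i
λ_sys = 0.0000059 + 0.00016 + 0.00050 = 6.6590e-04 /h
MTBF = 1 / λ_sys = 1500 h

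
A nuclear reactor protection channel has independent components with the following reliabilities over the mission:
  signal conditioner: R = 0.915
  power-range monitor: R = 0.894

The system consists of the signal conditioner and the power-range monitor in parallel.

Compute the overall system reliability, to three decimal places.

0.991

Parallel (signal conditioner and power-range monitor): 1 − (1 − 0.91500)(1 − 0.89400) = 0.991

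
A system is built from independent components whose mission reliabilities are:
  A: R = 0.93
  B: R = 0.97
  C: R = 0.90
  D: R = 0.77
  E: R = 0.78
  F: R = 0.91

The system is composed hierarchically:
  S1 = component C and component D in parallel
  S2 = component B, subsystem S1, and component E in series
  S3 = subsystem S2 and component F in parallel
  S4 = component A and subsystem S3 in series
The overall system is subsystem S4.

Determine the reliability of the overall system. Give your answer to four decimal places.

0.9082

Parallel (C and D): 1 − (1 − 0.900000)(1 − 0.770000) = 0.977000
Series (B, [0.977000], and E): 0.970000 × 0.977000 × 0.780000 = 0.739198
Parallel ([0.739198] and F): 1 − (1 − 0.739198)(1 − 0.910000) = 0.976528
Series (A and [0.976528]): 0.930000 × 0.976528 = 0.9082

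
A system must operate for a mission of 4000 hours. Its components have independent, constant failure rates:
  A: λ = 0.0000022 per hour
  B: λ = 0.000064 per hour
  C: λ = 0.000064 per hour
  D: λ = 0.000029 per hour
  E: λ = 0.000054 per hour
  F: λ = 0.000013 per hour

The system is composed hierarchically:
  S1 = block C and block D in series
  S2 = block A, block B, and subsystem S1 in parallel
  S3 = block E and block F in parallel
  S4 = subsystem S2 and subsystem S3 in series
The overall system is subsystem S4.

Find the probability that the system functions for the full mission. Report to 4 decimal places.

0.9895

R(A) = exp(−0.0000022 × 4000) = 0.991239
R(B) = exp(−0.000064 × 4000) = 0.774142
R(C) = exp(−0.000064 × 4000) = 0.774142
R(D) = exp(−0.000029 × 4000) = 0.890475
R(E) = exp(−0.000054 × 4000) = 0.805735
R(F) = exp(−0.000013 × 4000) = 0.949329
Series (C and D): 0.774142 × 0.890475 = 0.689354
Parallel (A, B, and [0.689354]): 1 − (1 − 0.991239)(1 − 0.774142)(1 − 0.689354) = 0.999385
Parallel (E and F): 1 − (1 − 0.805735)(1 − 0.949329) = 0.990156
Series ([0.999385] and [0.990156]): 0.999385 × 0.990156 = 0.9895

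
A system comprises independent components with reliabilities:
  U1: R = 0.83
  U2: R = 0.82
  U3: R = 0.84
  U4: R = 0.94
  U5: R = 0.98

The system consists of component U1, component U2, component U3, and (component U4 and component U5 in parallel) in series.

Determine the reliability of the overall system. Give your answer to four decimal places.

Parallel (U4 and U5): 1 − (1 − 0.940000)(1 − 0.980000) = 0.998800
Series (U1, U2, U3, and [0.998800]): 0.830000 × 0.820000 × 0.840000 × 0.998800 = 0.5710

0.5710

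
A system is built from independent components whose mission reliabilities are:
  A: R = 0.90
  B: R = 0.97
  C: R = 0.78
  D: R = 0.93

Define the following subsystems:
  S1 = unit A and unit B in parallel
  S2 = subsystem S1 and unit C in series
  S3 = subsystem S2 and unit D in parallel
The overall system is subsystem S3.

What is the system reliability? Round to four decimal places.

0.9844

Parallel (A and B): 1 − (1 − 0.900000)(1 − 0.970000) = 0.997000
Series ([0.997000] and C): 0.997000 × 0.780000 = 0.777660
Parallel ([0.777660] and D): 1 − (1 − 0.777660)(1 − 0.930000) = 0.9844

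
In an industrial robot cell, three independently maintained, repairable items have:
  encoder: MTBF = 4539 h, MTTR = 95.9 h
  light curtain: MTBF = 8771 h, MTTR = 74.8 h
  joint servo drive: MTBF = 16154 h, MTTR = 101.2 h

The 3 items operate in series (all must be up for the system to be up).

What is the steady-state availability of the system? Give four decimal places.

0.9650

A(encoder) = MTBF/(MTBF+MTTR) = 4539/(4539+95.9) = 0.979309
A(light curtain) = MTBF/(MTBF+MTTR) = 8771/(8771+74.8) = 0.991544
A(joint servo drive) = MTBF/(MTBF+MTTR) = 16154/(16154+101.2) = 0.993774
Series availability: 0.979309 × 0.991544 × 0.993774 = 0.9650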